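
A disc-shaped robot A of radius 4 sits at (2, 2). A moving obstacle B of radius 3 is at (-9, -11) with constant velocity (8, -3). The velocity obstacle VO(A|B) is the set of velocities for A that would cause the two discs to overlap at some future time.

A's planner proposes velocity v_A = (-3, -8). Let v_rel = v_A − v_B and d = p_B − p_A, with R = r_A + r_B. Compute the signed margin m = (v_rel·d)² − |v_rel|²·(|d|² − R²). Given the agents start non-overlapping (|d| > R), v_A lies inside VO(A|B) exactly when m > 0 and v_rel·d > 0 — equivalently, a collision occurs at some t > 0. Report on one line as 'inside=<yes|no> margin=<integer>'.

d = (-11, -13),  |d|² = 290;  R = 4+3 = 7,  c = 290−7² = 241
v_rel = (-11, -5),  |v_rel|² = 146;  v_rel·d = (-11)·(-11) + (-5)·(-13) = 186
146·t² − 372·t + 241 = 0  ⇒  m = 186² − 146·241 = -590
m = -590 < 0,  v_rel·d = 186 > 0  ⇒  outside

inside=no margin=-590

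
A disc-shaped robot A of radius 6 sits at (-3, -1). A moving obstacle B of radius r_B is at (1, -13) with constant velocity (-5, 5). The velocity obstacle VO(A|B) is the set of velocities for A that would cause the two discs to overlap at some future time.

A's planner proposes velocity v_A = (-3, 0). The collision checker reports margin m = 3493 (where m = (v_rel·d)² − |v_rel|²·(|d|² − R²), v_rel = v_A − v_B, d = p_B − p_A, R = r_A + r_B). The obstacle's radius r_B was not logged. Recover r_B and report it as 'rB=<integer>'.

m = 3493
d = (4, -12);  v_rel = (2, -5),  |v_rel|² = 29
v_rel×d = (2)·(-12) − (-5)·(4) = -4
since m = R²·29 − (-4)²:  R² = (16 + 3493) / 29 = 121
R = √121 = 11  ⇒  r_B = 11 − 6 = 5

rB=5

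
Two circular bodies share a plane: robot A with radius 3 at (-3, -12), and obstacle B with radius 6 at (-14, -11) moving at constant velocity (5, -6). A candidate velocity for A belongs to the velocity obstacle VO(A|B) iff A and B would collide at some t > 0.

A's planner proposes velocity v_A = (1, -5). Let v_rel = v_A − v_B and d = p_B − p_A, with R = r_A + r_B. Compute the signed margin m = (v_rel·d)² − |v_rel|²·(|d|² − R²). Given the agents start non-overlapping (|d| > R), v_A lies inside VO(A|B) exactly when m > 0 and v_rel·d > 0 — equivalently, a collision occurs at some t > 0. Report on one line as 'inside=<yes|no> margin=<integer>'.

d = (-11, 1),  |d|² = 122;  R = 3+6 = 9,  c = 122−9² = 41
v_rel = (-4, 1),  |v_rel|² = 17;  v_rel·d = (-4)·(-11) + (1)·(1) = 45
17·t² − 90·t + 41 = 0  ⇒  m = 45² − 17·41 = 1328
m = 1328 > 0,  v_rel·d = 45 > 0  ⇒  inside

inside=yes margin=1328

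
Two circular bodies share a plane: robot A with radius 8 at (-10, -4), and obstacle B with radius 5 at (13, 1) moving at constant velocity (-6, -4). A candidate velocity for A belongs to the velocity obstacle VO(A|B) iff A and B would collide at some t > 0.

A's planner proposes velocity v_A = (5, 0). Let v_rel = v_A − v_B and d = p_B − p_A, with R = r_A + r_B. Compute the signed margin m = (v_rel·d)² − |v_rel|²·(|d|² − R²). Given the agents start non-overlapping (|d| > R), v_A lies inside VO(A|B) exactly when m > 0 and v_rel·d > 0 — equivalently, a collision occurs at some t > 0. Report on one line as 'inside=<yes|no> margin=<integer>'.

d = (23, 5),  |d|² = 554;  R = 8+5 = 13,  c = 554−13² = 385
v_rel = (11, 4),  |v_rel|² = 137;  v_rel·d = (11)·(23) + (4)·(5) = 273
137·t² − 546·t + 385 = 0  ⇒  m = 273² − 137·385 = 21784
m = 21784 > 0,  v_rel·d = 273 > 0  ⇒  inside

inside=yes margin=21784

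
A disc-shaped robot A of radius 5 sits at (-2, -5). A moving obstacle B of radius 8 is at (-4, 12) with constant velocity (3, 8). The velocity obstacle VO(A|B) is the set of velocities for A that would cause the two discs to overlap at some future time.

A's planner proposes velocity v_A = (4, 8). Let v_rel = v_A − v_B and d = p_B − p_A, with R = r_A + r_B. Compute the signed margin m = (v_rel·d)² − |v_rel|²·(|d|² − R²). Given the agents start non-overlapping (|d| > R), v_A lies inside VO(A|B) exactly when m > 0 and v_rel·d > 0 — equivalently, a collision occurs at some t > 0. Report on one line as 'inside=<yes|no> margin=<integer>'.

d = (-2, 17),  |d|² = 293;  R = 5+8 = 13,  c = 293−13² = 124
v_rel = (1, 0),  |v_rel|² = 1;  v_rel·d = (1)·(-2) + (0)·(17) = -2
1·t² + 4·t + 124 = 0  ⇒  m = (-2)² − 1·124 = -120
m = -120 < 0,  v_rel·d = -2 < 0  ⇒  outside

inside=no margin=-120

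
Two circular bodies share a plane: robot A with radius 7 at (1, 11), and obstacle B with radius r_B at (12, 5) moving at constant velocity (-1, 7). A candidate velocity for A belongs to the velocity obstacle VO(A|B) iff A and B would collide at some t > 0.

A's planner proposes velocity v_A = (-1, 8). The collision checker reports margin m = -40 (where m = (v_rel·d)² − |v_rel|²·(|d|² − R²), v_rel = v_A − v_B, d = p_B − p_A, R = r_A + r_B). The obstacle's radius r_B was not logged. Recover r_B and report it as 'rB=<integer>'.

m = -40
d = (11, -6);  v_rel = (0, 1),  |v_rel|² = 1
v_rel×d = (0)·(-6) − (1)·(11) = -11
since m = R²·1 − (-11)²:  R² = (121 + -40) / 1 = 81
R = √81 = 9  ⇒  r_B = 9 − 7 = 2

rB=2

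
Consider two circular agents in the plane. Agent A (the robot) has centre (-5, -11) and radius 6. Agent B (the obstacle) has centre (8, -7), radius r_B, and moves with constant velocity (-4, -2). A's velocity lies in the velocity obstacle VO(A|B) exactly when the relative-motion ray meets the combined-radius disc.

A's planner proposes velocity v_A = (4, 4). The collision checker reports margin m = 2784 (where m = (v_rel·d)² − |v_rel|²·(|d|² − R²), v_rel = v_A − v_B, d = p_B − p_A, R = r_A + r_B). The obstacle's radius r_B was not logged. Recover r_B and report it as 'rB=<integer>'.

m = 2784
d = (13, 4);  v_rel = (8, 6),  |v_rel|² = 100
v_rel×d = (8)·(4) − (6)·(13) = -46
since m = R²·100 − (-46)²:  R² = (2116 + 2784) / 100 = 49
R = √49 = 7  ⇒  r_B = 7 − 6 = 1

rB=1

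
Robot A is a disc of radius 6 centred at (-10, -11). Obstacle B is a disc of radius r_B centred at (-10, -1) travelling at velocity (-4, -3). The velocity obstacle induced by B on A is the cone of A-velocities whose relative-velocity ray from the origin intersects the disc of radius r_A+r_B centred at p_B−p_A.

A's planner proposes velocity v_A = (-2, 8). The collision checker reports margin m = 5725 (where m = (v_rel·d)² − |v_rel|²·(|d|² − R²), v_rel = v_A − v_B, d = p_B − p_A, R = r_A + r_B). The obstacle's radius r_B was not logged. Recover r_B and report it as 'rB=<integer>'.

m = 5725
d = (0, 10);  v_rel = (2, 11),  |v_rel|² = 125
v_rel×d = (2)·(10) − (11)·(0) = 20
since m = R²·125 − 20²:  R² = (400 + 5725) / 125 = 49
R = √49 = 7  ⇒  r_B = 7 − 6 = 1

rB=1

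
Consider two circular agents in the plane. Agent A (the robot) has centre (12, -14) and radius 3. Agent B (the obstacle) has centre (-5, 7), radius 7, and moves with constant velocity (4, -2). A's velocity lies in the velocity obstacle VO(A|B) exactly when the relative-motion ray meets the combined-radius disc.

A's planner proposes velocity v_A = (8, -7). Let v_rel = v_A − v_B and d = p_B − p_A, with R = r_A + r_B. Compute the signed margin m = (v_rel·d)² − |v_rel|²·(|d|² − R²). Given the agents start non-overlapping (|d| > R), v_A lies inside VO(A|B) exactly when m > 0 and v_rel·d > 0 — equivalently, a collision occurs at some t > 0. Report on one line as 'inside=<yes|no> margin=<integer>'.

d = (-17, 21),  |d|² = 730;  R = 3+7 = 10,  c = 730−10² = 630
v_rel = (4, -5),  |v_rel|² = 41;  v_rel·d = (4)·(-17) + (-5)·(21) = -173
41·t² + 346·t + 630 = 0  ⇒  m = (-173)² − 41·630 = 4099
m = 4099 > 0,  v_rel·d = -173 < 0  ⇒  outside

inside=no margin=4099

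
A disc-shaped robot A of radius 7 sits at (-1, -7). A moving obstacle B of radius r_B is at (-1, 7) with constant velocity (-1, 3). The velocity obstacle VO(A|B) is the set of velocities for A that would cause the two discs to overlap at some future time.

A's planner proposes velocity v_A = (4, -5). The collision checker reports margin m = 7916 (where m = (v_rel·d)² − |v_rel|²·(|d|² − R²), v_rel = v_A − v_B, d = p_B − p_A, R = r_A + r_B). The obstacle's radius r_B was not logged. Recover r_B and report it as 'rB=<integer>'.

m = 7916
d = (0, 14);  v_rel = (5, -8),  |v_rel|² = 89
v_rel×d = (5)·(14) − (-8)·(0) = 70
since m = R²·89 − 70²:  R² = (4900 + 7916) / 89 = 144
R = √144 = 12  ⇒  r_B = 12 − 7 = 5

rB=5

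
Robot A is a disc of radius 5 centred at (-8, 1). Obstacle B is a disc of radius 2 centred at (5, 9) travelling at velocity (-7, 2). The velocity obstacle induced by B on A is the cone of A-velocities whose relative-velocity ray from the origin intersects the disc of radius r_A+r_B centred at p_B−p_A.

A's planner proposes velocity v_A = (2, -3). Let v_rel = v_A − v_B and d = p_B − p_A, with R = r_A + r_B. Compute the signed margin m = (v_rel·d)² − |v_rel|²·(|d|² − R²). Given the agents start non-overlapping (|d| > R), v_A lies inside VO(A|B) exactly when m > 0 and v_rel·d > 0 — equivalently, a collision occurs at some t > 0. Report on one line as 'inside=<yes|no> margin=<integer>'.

d = (13, 8),  |d|² = 233;  R = 5+2 = 7,  c = 233−7² = 184
v_rel = (9, -5),  |v_rel|² = 106;  v_rel·d = (9)·(13) + (-5)·(8) = 77
106·t² − 154·t + 184 = 0  ⇒  m = 77² − 106·184 = -13575
m = -13575 < 0,  v_rel·d = 77 > 0  ⇒  outside

inside=no margin=-13575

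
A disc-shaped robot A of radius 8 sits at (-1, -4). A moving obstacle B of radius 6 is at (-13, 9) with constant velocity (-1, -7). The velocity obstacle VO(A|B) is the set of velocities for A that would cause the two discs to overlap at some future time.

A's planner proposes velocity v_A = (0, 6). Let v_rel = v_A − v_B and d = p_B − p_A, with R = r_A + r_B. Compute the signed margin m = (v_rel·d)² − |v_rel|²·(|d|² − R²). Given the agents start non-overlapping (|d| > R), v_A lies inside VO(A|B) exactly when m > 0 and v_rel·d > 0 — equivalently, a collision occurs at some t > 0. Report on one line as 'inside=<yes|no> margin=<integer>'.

d = (-12, 13),  |d|² = 313;  R = 8+6 = 14,  c = 313−14² = 117
v_rel = (1, 13),  |v_rel|² = 170;  v_rel·d = (1)·(-12) + (13)·(13) = 157
170·t² − 314·t + 117 = 0  ⇒  m = 157² − 170·117 = 4759
m = 4759 > 0,  v_rel·d = 157 > 0  ⇒  inside

inside=yes margin=4759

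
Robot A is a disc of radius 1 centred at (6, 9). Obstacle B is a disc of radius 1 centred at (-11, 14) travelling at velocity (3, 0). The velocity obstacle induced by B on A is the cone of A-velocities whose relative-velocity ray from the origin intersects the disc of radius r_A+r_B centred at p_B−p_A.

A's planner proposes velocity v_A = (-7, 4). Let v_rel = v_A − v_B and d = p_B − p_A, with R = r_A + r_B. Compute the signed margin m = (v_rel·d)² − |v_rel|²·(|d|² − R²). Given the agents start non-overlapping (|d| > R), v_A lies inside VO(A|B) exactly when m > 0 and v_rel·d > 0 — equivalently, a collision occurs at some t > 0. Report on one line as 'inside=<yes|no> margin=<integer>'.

d = (-17, 5),  |d|² = 314;  R = 1+1 = 2,  c = 314−2² = 310
v_rel = (-10, 4),  |v_rel|² = 116;  v_rel·d = (-10)·(-17) + (4)·(5) = 190
116·t² − 380·t + 310 = 0  ⇒  m = 190² − 116·310 = 140
m = 140 > 0,  v_rel·d = 190 > 0  ⇒  inside

inside=yes margin=140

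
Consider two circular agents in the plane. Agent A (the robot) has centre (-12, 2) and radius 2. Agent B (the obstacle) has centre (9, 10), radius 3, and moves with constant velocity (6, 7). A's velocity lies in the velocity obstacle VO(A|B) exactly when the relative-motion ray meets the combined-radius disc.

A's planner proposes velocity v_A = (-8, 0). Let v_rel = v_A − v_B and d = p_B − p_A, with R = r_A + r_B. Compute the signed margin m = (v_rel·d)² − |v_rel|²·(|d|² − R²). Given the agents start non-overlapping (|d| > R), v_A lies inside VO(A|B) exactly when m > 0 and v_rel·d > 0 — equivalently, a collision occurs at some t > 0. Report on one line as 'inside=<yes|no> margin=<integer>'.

d = (21, 8),  |d|² = 505;  R = 2+3 = 5,  c = 505−5² = 480
v_rel = (-14, -7),  |v_rel|² = 245;  v_rel·d = (-14)·(21) + (-7)·(8) = -350
245·t² + 700·t + 480 = 0  ⇒  m = (-350)² − 245·480 = 4900
m = 4900 > 0,  v_rel·d = -350 < 0  ⇒  outside

inside=no margin=4900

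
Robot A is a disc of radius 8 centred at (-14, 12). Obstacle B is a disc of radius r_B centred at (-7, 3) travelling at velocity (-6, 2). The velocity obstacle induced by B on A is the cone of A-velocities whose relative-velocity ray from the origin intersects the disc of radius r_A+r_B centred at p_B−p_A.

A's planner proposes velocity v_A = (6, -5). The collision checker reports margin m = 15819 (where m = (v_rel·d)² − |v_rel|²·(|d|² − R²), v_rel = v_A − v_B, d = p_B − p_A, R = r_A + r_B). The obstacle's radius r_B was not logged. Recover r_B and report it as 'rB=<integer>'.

m = 15819
d = (7, -9);  v_rel = (12, -7),  |v_rel|² = 193
v_rel×d = (12)·(-9) − (-7)·(7) = -59
since m = R²·193 − (-59)²:  R² = (3481 + 15819) / 193 = 100
R = √100 = 10  ⇒  r_B = 10 − 8 = 2

rB=2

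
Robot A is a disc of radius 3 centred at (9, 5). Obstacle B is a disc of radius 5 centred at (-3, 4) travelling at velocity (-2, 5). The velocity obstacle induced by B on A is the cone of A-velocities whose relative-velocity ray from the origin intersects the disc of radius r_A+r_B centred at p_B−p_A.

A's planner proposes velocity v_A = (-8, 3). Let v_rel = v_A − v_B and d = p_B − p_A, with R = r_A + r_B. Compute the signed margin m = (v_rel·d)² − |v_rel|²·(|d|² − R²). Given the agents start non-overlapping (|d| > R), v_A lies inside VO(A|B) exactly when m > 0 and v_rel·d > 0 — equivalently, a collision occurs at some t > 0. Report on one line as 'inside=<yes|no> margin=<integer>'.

d = (-12, -1),  |d|² = 145;  R = 3+5 = 8,  c = 145−8² = 81
v_rel = (-6, -2),  |v_rel|² = 40;  v_rel·d = (-6)·(-12) + (-2)·(-1) = 74
40·t² − 148·t + 81 = 0  ⇒  m = 74² − 40·81 = 2236
m = 2236 > 0,  v_rel·d = 74 > 0  ⇒  inside

inside=yes margin=2236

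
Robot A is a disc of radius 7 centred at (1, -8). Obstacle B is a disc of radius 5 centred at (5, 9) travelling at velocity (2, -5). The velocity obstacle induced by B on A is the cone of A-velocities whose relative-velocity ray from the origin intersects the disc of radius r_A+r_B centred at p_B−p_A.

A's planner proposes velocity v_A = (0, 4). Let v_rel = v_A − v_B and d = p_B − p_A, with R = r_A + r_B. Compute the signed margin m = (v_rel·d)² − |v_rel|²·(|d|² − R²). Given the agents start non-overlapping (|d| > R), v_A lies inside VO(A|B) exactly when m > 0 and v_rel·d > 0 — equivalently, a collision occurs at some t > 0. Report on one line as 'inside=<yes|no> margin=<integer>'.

d = (4, 17),  |d|² = 305;  R = 7+5 = 12,  c = 305−12² = 161
v_rel = (-2, 9),  |v_rel|² = 85;  v_rel·d = (-2)·(4) + (9)·(17) = 145
85·t² − 290·t + 161 = 0  ⇒  m = 145² − 85·161 = 7340
m = 7340 > 0,  v_rel·d = 145 > 0  ⇒  inside

inside=yes margin=7340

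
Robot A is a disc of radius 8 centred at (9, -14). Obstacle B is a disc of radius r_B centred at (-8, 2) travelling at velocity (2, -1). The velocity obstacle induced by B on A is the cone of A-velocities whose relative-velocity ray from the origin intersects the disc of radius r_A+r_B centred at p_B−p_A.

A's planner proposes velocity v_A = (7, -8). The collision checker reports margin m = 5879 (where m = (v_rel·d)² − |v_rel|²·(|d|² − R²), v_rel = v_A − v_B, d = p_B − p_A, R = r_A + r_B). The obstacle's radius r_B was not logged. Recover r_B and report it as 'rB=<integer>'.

m = 5879
d = (-17, 16);  v_rel = (5, -7),  |v_rel|² = 74
v_rel×d = (5)·(16) − (-7)·(-17) = -39
since m = R²·74 − (-39)²:  R² = (1521 + 5879) / 74 = 100
R = √100 = 10  ⇒  r_B = 10 − 8 = 2

rB=2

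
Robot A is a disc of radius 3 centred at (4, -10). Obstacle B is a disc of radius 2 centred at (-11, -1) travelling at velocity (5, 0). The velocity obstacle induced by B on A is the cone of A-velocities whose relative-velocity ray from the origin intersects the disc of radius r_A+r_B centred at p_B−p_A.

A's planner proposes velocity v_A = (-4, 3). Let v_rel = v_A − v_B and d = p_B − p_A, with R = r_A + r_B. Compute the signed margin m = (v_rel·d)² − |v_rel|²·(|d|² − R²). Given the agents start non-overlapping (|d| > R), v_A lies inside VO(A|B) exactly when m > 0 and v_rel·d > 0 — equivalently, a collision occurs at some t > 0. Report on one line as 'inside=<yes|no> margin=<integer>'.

d = (-15, 9),  |d|² = 306;  R = 3+2 = 5,  c = 306−5² = 281
v_rel = (-9, 3),  |v_rel|² = 90;  v_rel·d = (-9)·(-15) + (3)·(9) = 162
90·t² − 324·t + 281 = 0  ⇒  m = 162² − 90·281 = 954
m = 954 > 0,  v_rel·d = 162 > 0  ⇒  inside

inside=yes margin=954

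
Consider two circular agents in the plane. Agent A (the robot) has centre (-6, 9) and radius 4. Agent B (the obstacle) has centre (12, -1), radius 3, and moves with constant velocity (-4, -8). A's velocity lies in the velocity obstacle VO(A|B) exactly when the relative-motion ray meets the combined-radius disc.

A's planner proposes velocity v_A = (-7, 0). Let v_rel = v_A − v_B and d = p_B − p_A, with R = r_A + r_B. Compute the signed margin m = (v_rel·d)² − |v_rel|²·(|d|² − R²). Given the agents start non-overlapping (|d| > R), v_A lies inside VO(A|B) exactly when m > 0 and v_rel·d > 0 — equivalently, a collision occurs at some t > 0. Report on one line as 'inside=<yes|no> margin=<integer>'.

d = (18, -10),  |d|² = 424;  R = 4+3 = 7,  c = 424−7² = 375
v_rel = (-3, 8),  |v_rel|² = 73;  v_rel·d = (-3)·(18) + (8)·(-10) = -134
73·t² + 268·t + 375 = 0  ⇒  m = (-134)² − 73·375 = -9419
m = -9419 < 0,  v_rel·d = -134 < 0  ⇒  outside

inside=no margin=-9419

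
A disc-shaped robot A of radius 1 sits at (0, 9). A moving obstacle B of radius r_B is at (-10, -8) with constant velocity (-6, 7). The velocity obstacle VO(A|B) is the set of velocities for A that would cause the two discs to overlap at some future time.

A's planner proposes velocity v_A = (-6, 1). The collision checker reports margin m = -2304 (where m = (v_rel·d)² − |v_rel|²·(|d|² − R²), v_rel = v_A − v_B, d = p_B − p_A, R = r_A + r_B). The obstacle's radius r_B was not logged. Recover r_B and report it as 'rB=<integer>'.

m = -2304
d = (-10, -17);  v_rel = (0, -6),  |v_rel|² = 36
v_rel×d = (0)·(-17) − (-6)·(-10) = -60
since m = R²·36 − (-60)²:  R² = (3600 + -2304) / 36 = 36
R = √36 = 6  ⇒  r_B = 6 − 1 = 5

rB=5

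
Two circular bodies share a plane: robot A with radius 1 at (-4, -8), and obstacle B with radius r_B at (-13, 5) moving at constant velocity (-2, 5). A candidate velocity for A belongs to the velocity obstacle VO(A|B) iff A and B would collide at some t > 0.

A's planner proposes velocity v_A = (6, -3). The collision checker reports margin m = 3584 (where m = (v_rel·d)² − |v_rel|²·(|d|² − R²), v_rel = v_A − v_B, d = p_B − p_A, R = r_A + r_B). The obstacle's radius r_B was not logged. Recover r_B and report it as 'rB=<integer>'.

m = 3584
d = (-9, 13);  v_rel = (8, -8),  |v_rel|² = 128
v_rel×d = (8)·(13) − (-8)·(-9) = 32
since m = R²·128 − 32²:  R² = (1024 + 3584) / 128 = 36
R = √36 = 6  ⇒  r_B = 6 − 1 = 5

rB=5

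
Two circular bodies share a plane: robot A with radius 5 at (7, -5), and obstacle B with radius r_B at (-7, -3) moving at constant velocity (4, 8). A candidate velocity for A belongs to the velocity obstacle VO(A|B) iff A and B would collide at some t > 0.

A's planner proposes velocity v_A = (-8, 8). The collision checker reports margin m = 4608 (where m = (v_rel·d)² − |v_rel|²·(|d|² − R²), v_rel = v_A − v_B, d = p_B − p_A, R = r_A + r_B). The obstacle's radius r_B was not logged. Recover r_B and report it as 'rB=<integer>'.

m = 4608
d = (-14, 2);  v_rel = (-12, 0),  |v_rel|² = 144
v_rel×d = (-12)·(2) − (0)·(-14) = -24
since m = R²·144 − (-24)²:  R² = (576 + 4608) / 144 = 36
R = √36 = 6  ⇒  r_B = 6 − 5 = 1

rB=1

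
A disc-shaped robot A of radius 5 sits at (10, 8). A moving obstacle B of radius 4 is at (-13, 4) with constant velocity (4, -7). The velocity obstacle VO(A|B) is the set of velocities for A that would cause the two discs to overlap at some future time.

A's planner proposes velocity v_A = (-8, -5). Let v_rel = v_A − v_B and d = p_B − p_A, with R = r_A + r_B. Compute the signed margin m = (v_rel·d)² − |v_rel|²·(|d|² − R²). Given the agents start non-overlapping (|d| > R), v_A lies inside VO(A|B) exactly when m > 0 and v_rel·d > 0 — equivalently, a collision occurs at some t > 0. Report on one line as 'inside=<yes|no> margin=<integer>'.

d = (-23, -4),  |d|² = 545;  R = 5+4 = 9,  c = 545−9² = 464
v_rel = (-12, 2),  |v_rel|² = 148;  v_rel·d = (-12)·(-23) + (2)·(-4) = 268
148·t² − 536·t + 464 = 0  ⇒  m = 268² − 148·464 = 3152
m = 3152 > 0,  v_rel·d = 268 > 0  ⇒  inside

inside=yes margin=3152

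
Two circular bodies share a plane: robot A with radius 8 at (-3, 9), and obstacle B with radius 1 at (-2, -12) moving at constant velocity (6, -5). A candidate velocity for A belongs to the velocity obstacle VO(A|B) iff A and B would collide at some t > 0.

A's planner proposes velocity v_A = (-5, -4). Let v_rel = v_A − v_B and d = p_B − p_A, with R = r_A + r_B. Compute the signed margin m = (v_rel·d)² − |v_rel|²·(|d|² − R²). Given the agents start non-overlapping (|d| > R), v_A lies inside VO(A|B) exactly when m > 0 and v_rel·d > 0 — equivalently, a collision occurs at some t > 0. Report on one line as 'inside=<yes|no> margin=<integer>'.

d = (1, -21),  |d|² = 442;  R = 8+1 = 9,  c = 442−9² = 361
v_rel = (-11, 1),  |v_rel|² = 122;  v_rel·d = (-11)·(1) + (1)·(-21) = -32
122·t² + 64·t + 361 = 0  ⇒  m = (-32)² − 122·361 = -43018
m = -43018 < 0,  v_rel·d = -32 < 0  ⇒  outside

inside=no margin=-43018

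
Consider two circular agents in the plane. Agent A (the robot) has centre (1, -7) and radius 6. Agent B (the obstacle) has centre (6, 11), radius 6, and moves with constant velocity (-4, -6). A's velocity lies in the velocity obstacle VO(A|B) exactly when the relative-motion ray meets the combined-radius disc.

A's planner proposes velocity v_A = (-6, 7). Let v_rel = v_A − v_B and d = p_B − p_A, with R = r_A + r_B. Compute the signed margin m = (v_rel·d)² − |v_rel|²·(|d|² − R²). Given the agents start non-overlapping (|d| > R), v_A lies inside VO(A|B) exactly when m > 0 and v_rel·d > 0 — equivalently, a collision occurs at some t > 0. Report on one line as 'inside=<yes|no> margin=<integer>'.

d = (5, 18),  |d|² = 349;  R = 6+6 = 12,  c = 349−12² = 205
v_rel = (-2, 13),  |v_rel|² = 173;  v_rel·d = (-2)·(5) + (13)·(18) = 224
173·t² − 448·t + 205 = 0  ⇒  m = 224² − 173·205 = 14711
m = 14711 > 0,  v_rel·d = 224 > 0  ⇒  inside

inside=yes margin=14711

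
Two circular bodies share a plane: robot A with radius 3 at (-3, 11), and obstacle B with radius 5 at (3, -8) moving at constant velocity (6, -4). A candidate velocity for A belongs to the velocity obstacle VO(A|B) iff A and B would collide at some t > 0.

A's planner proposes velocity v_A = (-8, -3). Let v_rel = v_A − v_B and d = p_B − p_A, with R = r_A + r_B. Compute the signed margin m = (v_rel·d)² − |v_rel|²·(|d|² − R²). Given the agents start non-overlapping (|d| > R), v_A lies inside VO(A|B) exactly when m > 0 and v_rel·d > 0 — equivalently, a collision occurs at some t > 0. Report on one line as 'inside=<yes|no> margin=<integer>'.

d = (6, -19),  |d|² = 397;  R = 3+5 = 8,  c = 397−8² = 333
v_rel = (-14, 1),  |v_rel|² = 197;  v_rel·d = (-14)·(6) + (1)·(-19) = -103
197·t² + 206·t + 333 = 0  ⇒  m = (-103)² − 197·333 = -54992
m = -54992 < 0,  v_rel·d = -103 < 0  ⇒  outside

inside=no margin=-54992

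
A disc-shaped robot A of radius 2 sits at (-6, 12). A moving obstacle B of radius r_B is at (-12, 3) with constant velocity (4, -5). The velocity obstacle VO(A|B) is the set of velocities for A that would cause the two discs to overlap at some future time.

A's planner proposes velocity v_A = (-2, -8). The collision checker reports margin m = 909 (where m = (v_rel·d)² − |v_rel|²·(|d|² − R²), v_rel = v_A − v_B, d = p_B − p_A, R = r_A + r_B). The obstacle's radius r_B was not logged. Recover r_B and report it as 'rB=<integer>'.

m = 909
d = (-6, -9);  v_rel = (-6, -3),  |v_rel|² = 45
v_rel×d = (-6)·(-9) − (-3)·(-6) = 36
since m = R²·45 − 36²:  R² = (1296 + 909) / 45 = 49
R = √49 = 7  ⇒  r_B = 7 − 2 = 5

rB=5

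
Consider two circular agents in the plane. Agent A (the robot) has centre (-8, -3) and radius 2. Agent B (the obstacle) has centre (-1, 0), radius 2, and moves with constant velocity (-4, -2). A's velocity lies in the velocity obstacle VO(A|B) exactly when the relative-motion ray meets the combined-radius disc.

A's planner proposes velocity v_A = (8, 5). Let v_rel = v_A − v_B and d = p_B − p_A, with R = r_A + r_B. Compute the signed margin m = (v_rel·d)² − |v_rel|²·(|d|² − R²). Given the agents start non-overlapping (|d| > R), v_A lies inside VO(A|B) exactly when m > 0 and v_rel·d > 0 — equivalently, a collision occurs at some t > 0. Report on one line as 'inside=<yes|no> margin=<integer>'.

d = (7, 3),  |d|² = 58;  R = 2+2 = 4,  c = 58−4² = 42
v_rel = (12, 7),  |v_rel|² = 193;  v_rel·d = (12)·(7) + (7)·(3) = 105
193·t² − 210·t + 42 = 0  ⇒  m = 105² − 193·42 = 2919
m = 2919 > 0,  v_rel·d = 105 > 0  ⇒  inside

inside=yes margin=2919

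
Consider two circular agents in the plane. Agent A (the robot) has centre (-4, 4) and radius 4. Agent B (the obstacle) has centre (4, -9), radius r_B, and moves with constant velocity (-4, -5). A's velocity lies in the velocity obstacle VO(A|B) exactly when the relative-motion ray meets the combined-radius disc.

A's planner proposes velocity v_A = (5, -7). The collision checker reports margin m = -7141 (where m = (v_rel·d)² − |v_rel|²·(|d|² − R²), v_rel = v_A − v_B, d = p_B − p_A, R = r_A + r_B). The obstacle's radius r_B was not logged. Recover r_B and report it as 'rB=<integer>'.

m = -7141
d = (8, -13);  v_rel = (9, -2),  |v_rel|² = 85
v_rel×d = (9)·(-13) − (-2)·(8) = -101
since m = R²·85 − (-101)²:  R² = (10201 + -7141) / 85 = 36
R = √36 = 6  ⇒  r_B = 6 − 4 = 2

rB=2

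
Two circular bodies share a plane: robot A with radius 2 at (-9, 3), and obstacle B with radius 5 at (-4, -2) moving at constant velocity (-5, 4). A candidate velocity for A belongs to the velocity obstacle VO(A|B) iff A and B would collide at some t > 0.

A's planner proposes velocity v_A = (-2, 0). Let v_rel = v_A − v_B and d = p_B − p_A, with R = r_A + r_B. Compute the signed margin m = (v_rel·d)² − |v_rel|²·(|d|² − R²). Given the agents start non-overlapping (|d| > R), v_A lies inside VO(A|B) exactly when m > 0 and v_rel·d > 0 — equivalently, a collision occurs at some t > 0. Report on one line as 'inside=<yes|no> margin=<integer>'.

d = (5, -5),  |d|² = 50;  R = 2+5 = 7,  c = 50−7² = 1
v_rel = (3, -4),  |v_rel|² = 25;  v_rel·d = (3)·(5) + (-4)·(-5) = 35
25·t² − 70·t + 1 = 0  ⇒  m = 35² − 25·1 = 1200
m = 1200 > 0,  v_rel·d = 35 > 0  ⇒  inside

inside=yes margin=1200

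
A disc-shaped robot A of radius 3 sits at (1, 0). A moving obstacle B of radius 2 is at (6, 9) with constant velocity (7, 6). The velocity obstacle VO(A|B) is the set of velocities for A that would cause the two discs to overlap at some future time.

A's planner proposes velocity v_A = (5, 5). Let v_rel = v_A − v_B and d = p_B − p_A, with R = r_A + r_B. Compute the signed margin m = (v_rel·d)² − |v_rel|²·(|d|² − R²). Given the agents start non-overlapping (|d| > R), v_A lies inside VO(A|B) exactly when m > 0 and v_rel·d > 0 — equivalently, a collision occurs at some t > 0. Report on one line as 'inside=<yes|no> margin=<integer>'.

d = (5, 9),  |d|² = 106;  R = 3+2 = 5,  c = 106−5² = 81
v_rel = (-2, -1),  |v_rel|² = 5;  v_rel·d = (-2)·(5) + (-1)·(9) = -19
5·t² + 38·t + 81 = 0  ⇒  m = (-19)² − 5·81 = -44
m = -44 < 0,  v_rel·d = -19 < 0  ⇒  outside

inside=no margin=-44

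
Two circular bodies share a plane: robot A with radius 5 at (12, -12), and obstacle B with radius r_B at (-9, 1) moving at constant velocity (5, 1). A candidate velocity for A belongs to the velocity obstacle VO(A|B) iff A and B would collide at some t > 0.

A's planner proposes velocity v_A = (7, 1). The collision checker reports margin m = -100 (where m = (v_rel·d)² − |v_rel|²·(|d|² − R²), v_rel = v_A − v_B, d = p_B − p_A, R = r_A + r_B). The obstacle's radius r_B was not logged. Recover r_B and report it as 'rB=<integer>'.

m = -100
d = (-21, 13);  v_rel = (2, 0),  |v_rel|² = 4
v_rel×d = (2)·(13) − (0)·(-21) = 26
since m = R²·4 − 26²:  R² = (676 + -100) / 4 = 144
R = √144 = 12  ⇒  r_B = 12 − 5 = 7

rB=7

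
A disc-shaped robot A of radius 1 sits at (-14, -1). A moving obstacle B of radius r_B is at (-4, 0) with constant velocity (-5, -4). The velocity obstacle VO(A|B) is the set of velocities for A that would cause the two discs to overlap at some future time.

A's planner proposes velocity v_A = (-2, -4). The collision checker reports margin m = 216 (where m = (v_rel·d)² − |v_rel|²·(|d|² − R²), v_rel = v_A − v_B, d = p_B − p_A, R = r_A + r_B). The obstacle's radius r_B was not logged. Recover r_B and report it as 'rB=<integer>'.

m = 216
d = (10, 1);  v_rel = (3, 0),  |v_rel|² = 9
v_rel×d = (3)·(1) − (0)·(10) = 3
since m = R²·9 − 3²:  R² = (9 + 216) / 9 = 25
R = √25 = 5  ⇒  r_B = 5 − 1 = 4

rB=4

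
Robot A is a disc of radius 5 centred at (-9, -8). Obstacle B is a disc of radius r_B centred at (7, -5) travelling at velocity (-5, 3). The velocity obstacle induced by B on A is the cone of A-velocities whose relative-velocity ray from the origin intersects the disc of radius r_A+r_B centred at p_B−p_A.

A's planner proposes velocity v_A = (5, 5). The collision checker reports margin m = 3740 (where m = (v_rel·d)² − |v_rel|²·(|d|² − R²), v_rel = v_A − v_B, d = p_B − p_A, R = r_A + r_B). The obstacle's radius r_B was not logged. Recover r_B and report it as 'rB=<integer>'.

m = 3740
d = (16, 3);  v_rel = (10, 2),  |v_rel|² = 104
v_rel×d = (10)·(3) − (2)·(16) = -2
since m = R²·104 − (-2)²:  R² = (4 + 3740) / 104 = 36
R = √36 = 6  ⇒  r_B = 6 − 5 = 1

rB=1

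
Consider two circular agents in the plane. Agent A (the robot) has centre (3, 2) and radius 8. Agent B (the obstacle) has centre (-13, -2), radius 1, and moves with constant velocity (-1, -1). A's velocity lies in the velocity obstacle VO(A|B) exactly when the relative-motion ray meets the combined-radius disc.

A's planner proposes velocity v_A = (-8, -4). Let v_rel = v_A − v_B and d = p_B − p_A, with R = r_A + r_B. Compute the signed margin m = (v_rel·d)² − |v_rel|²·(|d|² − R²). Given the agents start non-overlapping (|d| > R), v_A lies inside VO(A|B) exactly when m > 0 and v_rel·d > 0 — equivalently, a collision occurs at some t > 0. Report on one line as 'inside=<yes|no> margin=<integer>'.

d = (-16, -4),  |d|² = 272;  R = 8+1 = 9,  c = 272−9² = 191
v_rel = (-7, -3),  |v_rel|² = 58;  v_rel·d = (-7)·(-16) + (-3)·(-4) = 124
58·t² − 248·t + 191 = 0  ⇒  m = 124² − 58·191 = 4298
m = 4298 > 0,  v_rel·d = 124 > 0  ⇒  inside

inside=yes margin=4298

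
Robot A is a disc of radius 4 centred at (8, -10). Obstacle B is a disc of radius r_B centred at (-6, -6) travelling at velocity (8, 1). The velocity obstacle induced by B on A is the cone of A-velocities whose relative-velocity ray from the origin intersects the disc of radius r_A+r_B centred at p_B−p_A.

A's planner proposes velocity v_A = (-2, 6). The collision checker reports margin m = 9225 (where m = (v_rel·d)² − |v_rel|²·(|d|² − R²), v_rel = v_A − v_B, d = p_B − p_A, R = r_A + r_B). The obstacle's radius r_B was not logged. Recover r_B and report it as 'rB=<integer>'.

m = 9225
d = (-14, 4);  v_rel = (-10, 5),  |v_rel|² = 125
v_rel×d = (-10)·(4) − (5)·(-14) = 30
since m = R²·125 − 30²:  R² = (900 + 9225) / 125 = 81
R = √81 = 9  ⇒  r_B = 9 − 4 = 5

rB=5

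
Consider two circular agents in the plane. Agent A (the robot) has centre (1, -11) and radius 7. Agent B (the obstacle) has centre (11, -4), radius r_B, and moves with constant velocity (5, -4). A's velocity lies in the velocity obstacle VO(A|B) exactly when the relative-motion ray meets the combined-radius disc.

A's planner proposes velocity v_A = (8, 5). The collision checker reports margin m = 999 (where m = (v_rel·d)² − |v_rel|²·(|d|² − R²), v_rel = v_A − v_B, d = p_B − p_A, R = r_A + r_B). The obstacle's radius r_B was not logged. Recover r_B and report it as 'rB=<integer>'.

m = 999
d = (10, 7);  v_rel = (3, 9),  |v_rel|² = 90
v_rel×d = (3)·(7) − (9)·(10) = -69
since m = R²·90 − (-69)²:  R² = (4761 + 999) / 90 = 64
R = √64 = 8  ⇒  r_B = 8 − 7 = 1

rB=1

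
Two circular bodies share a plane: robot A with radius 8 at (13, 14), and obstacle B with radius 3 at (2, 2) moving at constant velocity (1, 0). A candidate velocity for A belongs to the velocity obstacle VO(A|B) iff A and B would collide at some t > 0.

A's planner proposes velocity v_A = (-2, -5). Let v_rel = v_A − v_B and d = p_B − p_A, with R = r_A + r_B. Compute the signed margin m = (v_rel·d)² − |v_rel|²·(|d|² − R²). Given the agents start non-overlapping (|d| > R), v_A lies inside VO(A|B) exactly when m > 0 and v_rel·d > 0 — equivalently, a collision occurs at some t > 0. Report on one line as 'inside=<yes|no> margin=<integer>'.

d = (-11, -12),  |d|² = 265;  R = 8+3 = 11,  c = 265−11² = 144
v_rel = (-3, -5),  |v_rel|² = 34;  v_rel·d = (-3)·(-11) + (-5)·(-12) = 93
34·t² − 186·t + 144 = 0  ⇒  m = 93² − 34·144 = 3753
m = 3753 > 0,  v_rel·d = 93 > 0  ⇒  inside

inside=yes margin=3753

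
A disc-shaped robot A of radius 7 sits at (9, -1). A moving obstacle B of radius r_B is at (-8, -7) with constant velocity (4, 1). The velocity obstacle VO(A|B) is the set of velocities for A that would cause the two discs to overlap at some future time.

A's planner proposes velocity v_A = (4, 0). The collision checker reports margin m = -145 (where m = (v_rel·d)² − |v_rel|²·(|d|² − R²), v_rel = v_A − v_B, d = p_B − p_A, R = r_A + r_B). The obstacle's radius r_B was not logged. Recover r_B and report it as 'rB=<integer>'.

m = -145
d = (-17, -6);  v_rel = (0, -1),  |v_rel|² = 1
v_rel×d = (0)·(-6) − (-1)·(-17) = -17
since m = R²·1 − (-17)²:  R² = (289 + -145) / 1 = 144
R = √144 = 12  ⇒  r_B = 12 − 7 = 5

rB=5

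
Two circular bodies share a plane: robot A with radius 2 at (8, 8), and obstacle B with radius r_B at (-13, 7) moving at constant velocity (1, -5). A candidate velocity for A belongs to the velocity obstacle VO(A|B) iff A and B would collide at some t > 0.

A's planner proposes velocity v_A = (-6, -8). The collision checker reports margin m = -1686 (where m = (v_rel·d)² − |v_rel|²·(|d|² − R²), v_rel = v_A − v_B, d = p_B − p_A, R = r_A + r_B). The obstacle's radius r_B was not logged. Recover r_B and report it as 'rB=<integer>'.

m = -1686
d = (-21, -1);  v_rel = (-7, -3),  |v_rel|² = 58
v_rel×d = (-7)·(-1) − (-3)·(-21) = -56
since m = R²·58 − (-56)²:  R² = (3136 + -1686) / 58 = 25
R = √25 = 5  ⇒  r_B = 5 − 2 = 3

rB=3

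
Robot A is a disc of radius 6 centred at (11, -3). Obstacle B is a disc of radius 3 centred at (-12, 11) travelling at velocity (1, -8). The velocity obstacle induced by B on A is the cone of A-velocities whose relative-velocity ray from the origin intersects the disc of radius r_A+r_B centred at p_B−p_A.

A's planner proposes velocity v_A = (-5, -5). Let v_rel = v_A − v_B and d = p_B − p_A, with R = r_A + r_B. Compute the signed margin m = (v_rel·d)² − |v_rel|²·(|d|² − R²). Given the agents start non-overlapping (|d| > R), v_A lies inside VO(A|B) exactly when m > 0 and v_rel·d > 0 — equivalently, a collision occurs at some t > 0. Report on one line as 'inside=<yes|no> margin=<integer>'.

d = (-23, 14),  |d|² = 725;  R = 6+3 = 9,  c = 725−9² = 644
v_rel = (-6, 3),  |v_rel|² = 45;  v_rel·d = (-6)·(-23) + (3)·(14) = 180
45·t² − 360·t + 644 = 0  ⇒  m = 180² − 45·644 = 3420
m = 3420 > 0,  v_rel·d = 180 > 0  ⇒  inside

inside=yes margin=3420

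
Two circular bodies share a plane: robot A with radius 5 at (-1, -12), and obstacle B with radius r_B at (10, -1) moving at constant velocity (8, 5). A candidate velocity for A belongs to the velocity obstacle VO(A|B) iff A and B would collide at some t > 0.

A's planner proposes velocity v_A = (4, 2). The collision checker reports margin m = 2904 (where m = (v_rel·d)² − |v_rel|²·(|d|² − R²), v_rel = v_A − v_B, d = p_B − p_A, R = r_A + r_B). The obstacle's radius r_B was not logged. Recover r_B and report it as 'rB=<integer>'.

m = 2904
d = (11, 11);  v_rel = (-4, -3),  |v_rel|² = 25
v_rel×d = (-4)·(11) − (-3)·(11) = -11
since m = R²·25 − (-11)²:  R² = (121 + 2904) / 25 = 121
R = √121 = 11  ⇒  r_B = 11 − 5 = 6

rB=6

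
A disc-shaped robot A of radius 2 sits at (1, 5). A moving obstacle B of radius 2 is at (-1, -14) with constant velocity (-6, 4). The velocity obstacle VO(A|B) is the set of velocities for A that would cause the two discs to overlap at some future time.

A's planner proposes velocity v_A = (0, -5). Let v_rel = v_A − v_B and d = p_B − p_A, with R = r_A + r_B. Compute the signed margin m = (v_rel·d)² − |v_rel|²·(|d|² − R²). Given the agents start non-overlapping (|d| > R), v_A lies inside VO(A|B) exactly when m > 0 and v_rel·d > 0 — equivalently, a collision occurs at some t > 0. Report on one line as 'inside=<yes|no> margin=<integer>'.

d = (-2, -19),  |d|² = 365;  R = 2+2 = 4,  c = 365−4² = 349
v_rel = (6, -9),  |v_rel|² = 117;  v_rel·d = (6)·(-2) + (-9)·(-19) = 159
117·t² − 318·t + 349 = 0  ⇒  m = 159² − 117·349 = -15552
m = -15552 < 0,  v_rel·d = 159 > 0  ⇒  outside

inside=no margin=-15552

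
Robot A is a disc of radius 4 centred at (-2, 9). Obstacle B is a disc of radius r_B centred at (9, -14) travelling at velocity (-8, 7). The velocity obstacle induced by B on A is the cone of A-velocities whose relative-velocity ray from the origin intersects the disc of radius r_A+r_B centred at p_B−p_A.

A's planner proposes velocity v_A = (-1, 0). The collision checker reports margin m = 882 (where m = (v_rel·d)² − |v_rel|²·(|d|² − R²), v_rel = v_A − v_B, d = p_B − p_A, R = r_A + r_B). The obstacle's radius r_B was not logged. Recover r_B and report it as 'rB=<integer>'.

m = 882
d = (11, -23);  v_rel = (7, -7),  |v_rel|² = 98
v_rel×d = (7)·(-23) − (-7)·(11) = -84
since m = R²·98 − (-84)²:  R² = (7056 + 882) / 98 = 81
R = √81 = 9  ⇒  r_B = 9 − 4 = 5

rB=5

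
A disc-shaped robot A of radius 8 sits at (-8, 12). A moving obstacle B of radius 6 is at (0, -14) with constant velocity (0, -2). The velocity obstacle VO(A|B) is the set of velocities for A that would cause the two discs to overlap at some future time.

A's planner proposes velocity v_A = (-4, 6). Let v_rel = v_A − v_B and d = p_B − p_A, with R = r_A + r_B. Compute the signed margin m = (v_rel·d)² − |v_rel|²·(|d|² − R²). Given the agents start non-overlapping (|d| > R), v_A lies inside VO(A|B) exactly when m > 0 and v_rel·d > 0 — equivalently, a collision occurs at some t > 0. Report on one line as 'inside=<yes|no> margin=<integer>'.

d = (8, -26),  |d|² = 740;  R = 8+6 = 14,  c = 740−14² = 544
v_rel = (-4, 8),  |v_rel|² = 80;  v_rel·d = (-4)·(8) + (8)·(-26) = -240
80·t² + 480·t + 544 = 0  ⇒  m = (-240)² − 80·544 = 14080
m = 14080 > 0,  v_rel·d = -240 < 0  ⇒  outside

inside=no margin=14080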